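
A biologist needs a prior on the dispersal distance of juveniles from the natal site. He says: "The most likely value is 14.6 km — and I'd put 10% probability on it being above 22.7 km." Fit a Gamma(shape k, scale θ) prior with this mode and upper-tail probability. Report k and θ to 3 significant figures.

k ≈ 10.6, θ ≈ 1.52

Gamma(k,θ) with k>1 has mode (k−1)θ, so θ = 14.6/(k−1).
Need P(X < 22.7) = 0.9 with θ tied to k this way. Start at k = 2, θ = 14.6: P(X<22.7) ≈ 0.460.
Too low — raise k to concentrate. Iterating converges to k ≈ 10.6.
Then θ = 14.6/(10.6−1) ≈ 1.52.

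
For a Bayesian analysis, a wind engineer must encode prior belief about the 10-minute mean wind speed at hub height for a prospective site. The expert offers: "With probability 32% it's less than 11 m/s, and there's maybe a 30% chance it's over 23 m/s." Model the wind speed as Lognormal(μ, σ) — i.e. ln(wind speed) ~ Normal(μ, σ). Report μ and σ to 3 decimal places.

μ ≈ 2.746, σ ≈ 0.743

If T ~ Lognormal(μ,σ) then ln T ~ Normal(μ,σ), so the p-quantile of ln T is μ + z_p·σ.
ln(11) = 2.398 and ln(23) = 3.135; z_{0.32} = -0.4677, z_{0.7} = 0.5244.
σ = (3.135 − 2.398)/(0.5244 − (-0.4677)) = 0.743.
μ = 2.398 − (-0.4677)·0.743 = 2.746.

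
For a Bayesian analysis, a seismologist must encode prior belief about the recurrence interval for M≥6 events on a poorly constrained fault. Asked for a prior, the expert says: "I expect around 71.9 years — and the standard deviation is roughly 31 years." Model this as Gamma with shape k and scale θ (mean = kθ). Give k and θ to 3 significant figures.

k ≈ 5.38, θ ≈ 13.4

For Gamma(k, scale θ): mean = kθ, variance = kθ², so CV = 1/√k.
CV = SD/mean = 31/71.9 = 0.4312, hence k = 1/CV² = 5.38.
Then θ = mean/k = 71.9/5.38 = 13.4.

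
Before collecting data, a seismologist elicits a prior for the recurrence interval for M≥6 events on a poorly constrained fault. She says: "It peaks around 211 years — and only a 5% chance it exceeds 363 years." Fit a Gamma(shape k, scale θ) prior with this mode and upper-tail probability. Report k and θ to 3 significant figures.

k ≈ 10.5, θ ≈ 22.3

Gamma(k,θ) with k>1 has mode (k−1)θ, so θ = 211/(k−1).
Need P(X < 363) = 0.95 with θ tied to k this way. Start at k = 2, θ = 211: P(X<363) ≈ 0.513.
Too low — raise k to concentrate. Iterating converges to k ≈ 10.5.
Then θ = 211/(10.5−1) ≈ 22.3.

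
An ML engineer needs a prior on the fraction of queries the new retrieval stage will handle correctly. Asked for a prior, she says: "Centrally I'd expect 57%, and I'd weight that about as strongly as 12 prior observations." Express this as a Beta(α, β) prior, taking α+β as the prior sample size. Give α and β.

Under the effective-sample-size interpretation, Beta(α, β) has prior mean α/(α+β) and prior sample size α+β.
So α+β = 12 and α/(α+β) = 0.57, giving α = 0.57·12 = 6.84 and β = 12 − 6.84 = 5.16.

α = 6.84, β = 5.16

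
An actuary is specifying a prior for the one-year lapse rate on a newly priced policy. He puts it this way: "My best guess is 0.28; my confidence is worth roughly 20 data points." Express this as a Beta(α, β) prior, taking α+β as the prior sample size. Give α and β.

α = 5.6, β = 14.4

Under the effective-sample-size interpretation, Beta(α, β) has prior mean α/(α+β) and prior sample size α+β.
So α+β = 20 and α/(α+β) = 0.28, giving α = 0.28·20 = 5.6 and β = 20 − 5.6 = 14.4.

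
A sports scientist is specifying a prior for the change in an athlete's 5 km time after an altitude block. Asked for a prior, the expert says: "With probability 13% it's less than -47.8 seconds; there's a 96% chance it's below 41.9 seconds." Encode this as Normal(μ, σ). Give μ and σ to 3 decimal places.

μ = -12.682, σ = 31.177

The p-quantile of Normal(μ,σ) is μ + z_p·σ, with z_{0.13} = -1.126 and z_{0.96} = 1.751.
Eliminate σ: μ = (z₂·x₁ − z₁·x₂)/(z₂ − z₁) = (1.751·-47.8 − (-1.126)·41.9)/2.877 = -12.682.
Then σ = (x₂ − x₁)/(z₂ − z₁) = (41.9 − -47.8)/2.877 = 31.177.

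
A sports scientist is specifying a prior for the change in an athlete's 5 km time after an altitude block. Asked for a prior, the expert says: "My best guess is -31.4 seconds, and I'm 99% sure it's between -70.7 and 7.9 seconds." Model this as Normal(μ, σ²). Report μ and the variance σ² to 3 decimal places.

A symmetric 99% interval runs μ ± z·σ with z = 2.576.
Half-width = 39.3, so σ = 39.3/2.576 = 15.2572 and σ² = 232.783.
μ is the stated best guess, -31.400.

μ = -31.400, σ² = 232.783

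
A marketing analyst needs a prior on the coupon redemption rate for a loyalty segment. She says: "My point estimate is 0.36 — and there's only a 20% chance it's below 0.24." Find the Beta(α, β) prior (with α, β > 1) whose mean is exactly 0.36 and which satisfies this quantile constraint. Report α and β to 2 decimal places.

α ≈ 4.22, β ≈ 7.51

With mean 0.36 fixed, write α = 0.36s, β = 0.64s where s = α+β.
Need P(θ < 0.24) = 0.2 under Beta(0.36s, 0.64s). Normal approximation: (q−m)/√(m(1−m)/s) ≈ z_{0.2} = -0.842, so s ≈ 0.36·0.64·(-0.842)²/(0.24−0.36)² = 11.3.
At s = 11.3: P(θ<0.24) ≈ 0.205. Adjusting to match 0.2 gives s ≈ 11.73.
So α = 0.36·11.73 ≈ 4.22, β = 0.64·11.73 ≈ 7.51.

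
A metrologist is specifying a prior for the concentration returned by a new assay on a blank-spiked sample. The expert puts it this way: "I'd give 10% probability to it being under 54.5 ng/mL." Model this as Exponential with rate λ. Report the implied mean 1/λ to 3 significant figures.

mean ≈ 517 ng/mL

P(T < 54.5) = 1 − e^(−λ·54.5) = 0.1, so λ = −ln(1−0.1)/54.5 = −ln(0.9)/54.5 = 0.00193.
Mean = 1/λ = 517 ng/mL.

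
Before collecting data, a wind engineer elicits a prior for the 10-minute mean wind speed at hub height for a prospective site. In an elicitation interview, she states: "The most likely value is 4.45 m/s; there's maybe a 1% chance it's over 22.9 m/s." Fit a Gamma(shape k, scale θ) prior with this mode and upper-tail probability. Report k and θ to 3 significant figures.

Gamma(k,θ) with k>1 has mode (k−1)θ, so θ = 4.45/(k−1).
Need P(X < 22.9) = 0.99 with θ tied to k this way. Start at k = 2, θ = 4.45: P(X<22.9) ≈ 0.964.
Too low — raise k to concentrate. Iterating converges to k ≈ 2.45.
Then θ = 4.45/(2.45−1) ≈ 3.07.

k ≈ 2.45, θ ≈ 3.07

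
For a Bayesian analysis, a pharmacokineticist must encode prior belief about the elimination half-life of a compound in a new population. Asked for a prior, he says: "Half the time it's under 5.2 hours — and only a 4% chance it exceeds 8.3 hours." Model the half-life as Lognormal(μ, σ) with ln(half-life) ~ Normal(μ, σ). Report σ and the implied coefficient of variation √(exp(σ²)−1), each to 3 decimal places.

σ ≈ 0.267, CV ≈ 0.272

If T ~ Lognormal(μ,σ) then ln T ~ Normal(μ,σ), so the p-quantile of ln T is μ + z_p·σ.
ln(5.2) = 1.649 and ln(8.3) = 2.116; z_{0.5} = 0, z_{0.96} = 1.751.
σ = (2.116 − 1.649)/(1.751 − (0)) = 0.267.
μ = 1.649 − (0)·0.267 = 1.649.
CV = √(exp(σ²)−1) = √(exp(0.0713)−1) = 0.272.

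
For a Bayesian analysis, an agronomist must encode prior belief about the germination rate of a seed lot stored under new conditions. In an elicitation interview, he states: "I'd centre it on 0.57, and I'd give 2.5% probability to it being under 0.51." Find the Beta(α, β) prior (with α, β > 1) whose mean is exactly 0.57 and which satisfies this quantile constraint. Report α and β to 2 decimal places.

α ≈ 150.78, β ≈ 113.75

With mean 0.57 fixed, write α = 0.57s, β = 0.43s where s = α+β.
Need P(θ < 0.51) = 0.025 under Beta(0.57s, 0.43s). Normal approximation: (q−m)/√(m(1−m)/s) ≈ z_{0.025} = -1.96, so s ≈ 0.57·0.43·(-1.96)²/(0.51−0.57)² = 261.5.
At s = 261.5: P(θ<0.51) ≈ 0.026. Adjusting to match 0.025 gives s ≈ 264.53.
So α = 0.57·264.53 ≈ 150.78, β = 0.43·264.53 ≈ 113.75.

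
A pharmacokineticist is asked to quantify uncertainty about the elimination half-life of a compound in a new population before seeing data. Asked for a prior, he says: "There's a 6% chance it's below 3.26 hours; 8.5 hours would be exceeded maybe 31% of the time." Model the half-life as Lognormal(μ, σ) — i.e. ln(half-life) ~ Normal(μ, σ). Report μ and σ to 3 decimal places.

If T ~ Lognormal(μ,σ) then ln T ~ Normal(μ,σ), so the p-quantile of ln T is μ + z_p·σ.
ln(3.26) = 1.182 and ln(8.5) = 2.14; z_{0.06} = -1.555, z_{0.69} = 0.4959.
σ = (2.14 − 1.182)/(0.4959 − (-1.555)) = 0.467.
μ = 1.182 − (-1.555)·0.467 = 1.908.

μ ≈ 1.908, σ ≈ 0.467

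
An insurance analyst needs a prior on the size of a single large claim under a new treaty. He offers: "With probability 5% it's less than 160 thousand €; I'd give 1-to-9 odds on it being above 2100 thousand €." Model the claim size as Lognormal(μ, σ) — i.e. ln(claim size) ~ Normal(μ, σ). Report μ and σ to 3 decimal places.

If T ~ Lognormal(μ,σ) then ln T ~ Normal(μ,σ), so the p-quantile of ln T is μ + z_p·σ.
ln(160) = 5.075 and ln(2100) = 7.65; z_{0.05} = -1.645, z_{0.9} = 1.282.
σ = (7.65 − 5.075)/(1.282 − (-1.645)) = 0.880.
μ = 5.075 − (-1.645)·0.880 = 6.522.

μ ≈ 6.522, σ ≈ 0.880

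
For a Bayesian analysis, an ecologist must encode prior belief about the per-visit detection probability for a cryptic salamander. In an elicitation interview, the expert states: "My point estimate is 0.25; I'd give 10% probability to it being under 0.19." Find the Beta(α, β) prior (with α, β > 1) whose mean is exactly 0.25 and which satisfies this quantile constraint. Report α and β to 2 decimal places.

α ≈ 20.28, β ≈ 60.83

With mean 0.25 fixed, write α = 0.25s, β = 0.75s where s = α+β.
Need P(θ < 0.19) = 0.1 under Beta(0.25s, 0.75s). Normal approximation: (q−m)/√(m(1−m)/s) ≈ z_{0.1} = -1.28, so s ≈ 0.25·0.75·(-1.28)²/(0.19−0.25)² = 85.5.
At s = 85.5: P(θ<0.19) ≈ 0.094. Adjusting to match 0.1 gives s ≈ 81.11.
So α = 0.25·81.11 ≈ 20.28, β = 0.75·81.11 ≈ 60.83.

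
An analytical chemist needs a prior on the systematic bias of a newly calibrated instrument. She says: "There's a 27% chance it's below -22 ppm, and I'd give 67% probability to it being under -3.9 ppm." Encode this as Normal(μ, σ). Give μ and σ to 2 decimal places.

μ = -11.46, σ = 17.19

For Normal(μ,σ), the p-quantile is μ + z_p·σ. Here z_{0.27} = -0.6128, z_{0.67} = 0.4399.
So -22 = μ − 0.6128σ and -3.9 = μ + 0.4399σ.
Subtracting: σ = (-3.9 − -22)/(0.4399 − (-0.6128)) = 17.19.
Then μ = -22 − (-0.6128)·17.19 = -11.46.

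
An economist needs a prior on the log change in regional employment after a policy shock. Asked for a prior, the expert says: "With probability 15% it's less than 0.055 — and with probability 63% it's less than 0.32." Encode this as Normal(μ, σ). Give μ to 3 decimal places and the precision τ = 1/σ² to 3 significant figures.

μ = 0.256, τ = 26.7

For Normal(μ,σ), the p-quantile is μ + z_p·σ. Here z_{0.15} = -1.036, z_{0.63} = 0.3319.
So 0.055 = μ − 1.036σ and 0.32 = μ + 0.3319σ.
Subtracting: σ = (0.32 − 0.055)/(0.3319 − (-1.036)) = 0.194.
Then μ = 0.055 − (-1.036)·0.194 = 0.256.
Precision τ = 1/σ² = 1/0.1937² = 26.7.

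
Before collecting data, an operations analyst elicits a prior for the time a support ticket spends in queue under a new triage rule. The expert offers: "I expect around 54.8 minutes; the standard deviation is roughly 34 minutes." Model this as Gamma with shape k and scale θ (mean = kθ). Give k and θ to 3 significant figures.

k ≈ 2.6, θ ≈ 21.1

For Gamma(k, scale θ): mean = kθ, variance = kθ², so CV = 1/√k.
CV = SD/mean = 34/54.8 = 0.6204, hence k = 1/CV² = 2.6.
Then θ = mean/k = 54.8/2.6 = 21.1.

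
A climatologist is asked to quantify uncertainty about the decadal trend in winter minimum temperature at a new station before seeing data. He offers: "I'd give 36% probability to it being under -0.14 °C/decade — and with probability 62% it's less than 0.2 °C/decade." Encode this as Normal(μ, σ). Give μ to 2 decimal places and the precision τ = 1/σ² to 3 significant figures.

μ = 0.04, τ = 3.81

For Normal(μ,σ), the p-quantile is μ + z_p·σ. Here z_{0.36} = -0.3585, z_{0.62} = 0.3055.
So -0.14 = μ − 0.3585σ and 0.2 = μ + 0.3055σ.
Subtracting: σ = (0.2 − -0.14)/(0.3055 − (-0.3585)) = 0.51.
Then μ = -0.14 − (-0.3585)·0.51 = 0.04.
Precision τ = 1/σ² = 1/0.5121² = 3.81.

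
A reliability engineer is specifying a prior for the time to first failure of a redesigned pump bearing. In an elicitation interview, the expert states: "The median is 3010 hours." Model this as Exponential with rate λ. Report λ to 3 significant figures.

λ ≈ 0.00023

Exponential median = ln 2 / λ, so λ = ln 2 / 3010.0 = 0.00023.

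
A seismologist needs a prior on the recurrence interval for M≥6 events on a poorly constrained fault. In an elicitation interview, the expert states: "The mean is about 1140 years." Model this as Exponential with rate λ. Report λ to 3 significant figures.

λ ≈ 0.000877

Exponential mean = 1/λ, so λ = 1/1140.0 = 0.000877.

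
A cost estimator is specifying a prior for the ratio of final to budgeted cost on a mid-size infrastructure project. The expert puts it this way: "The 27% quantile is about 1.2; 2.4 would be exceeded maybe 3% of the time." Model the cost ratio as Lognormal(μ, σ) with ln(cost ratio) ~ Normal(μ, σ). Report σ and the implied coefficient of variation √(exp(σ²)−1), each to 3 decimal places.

If T ~ Lognormal(μ,σ) then ln T ~ Normal(μ,σ), so the p-quantile of ln T is μ + z_p·σ.
ln(1.2) = 0.1823 and ln(2.4) = 0.8755; z_{0.27} = -0.6128, z_{0.97} = 1.881.
σ = (0.8755 − 0.1823)/(1.881 − (-0.6128)) = 0.278.
μ = 0.1823 − (-0.6128)·0.278 = 0.353.
CV = √(exp(σ²)−1) = √(exp(0.0773)−1) = 0.283.

σ ≈ 0.278, CV ≈ 0.283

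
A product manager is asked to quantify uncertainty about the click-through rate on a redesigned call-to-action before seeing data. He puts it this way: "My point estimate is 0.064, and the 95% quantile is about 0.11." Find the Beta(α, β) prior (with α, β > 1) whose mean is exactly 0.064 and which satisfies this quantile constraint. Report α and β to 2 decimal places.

α ≈ 6.00, β ≈ 87.77

With mean 0.064 fixed, write α = 0.064s, β = 0.936s where s = α+β.
Need P(θ < 0.11) = 0.95 under Beta(0.064s, 0.936s). Normal approximation: (q−m)/√(m(1−m)/s) ≈ z_{0.95} = 1.64, so s ≈ 0.064·0.936·(1.64)²/(0.11−0.064)² = 76.6.
At s = 76.6: P(θ<0.11) ≈ 0.934. Adjusting to match 0.95 gives s ≈ 93.77.
So α = 0.064·93.77 ≈ 6.00, β = 0.936·93.77 ≈ 87.77.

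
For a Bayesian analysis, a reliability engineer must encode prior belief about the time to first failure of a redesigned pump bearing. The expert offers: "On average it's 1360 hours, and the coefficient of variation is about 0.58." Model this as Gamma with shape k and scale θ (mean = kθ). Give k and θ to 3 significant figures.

For Gamma(k, scale θ): mean = kθ, variance = kθ², so CV = 1/√k.
CV = 0.58, hence k = 1/CV² = 2.97.
Then θ = mean/k = 1360/2.97 = 458.

k ≈ 2.97, θ ≈ 458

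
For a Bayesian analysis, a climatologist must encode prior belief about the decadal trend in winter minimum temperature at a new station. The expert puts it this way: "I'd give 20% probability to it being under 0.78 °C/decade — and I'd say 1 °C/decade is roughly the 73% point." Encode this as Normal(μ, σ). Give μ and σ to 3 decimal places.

For Normal(μ,σ), the p-quantile is μ + z_p·σ. Here z_{0.2} = -0.8416, z_{0.73} = 0.6128.
So 0.78 = μ − 0.8416σ and 1 = μ + 0.6128σ.
Subtracting: σ = (1 − 0.78)/(0.6128 − (-0.8416)) = 0.151.
Then μ = 0.78 − (-0.8416)·0.151 = 0.907.

μ = 0.907, σ = 0.151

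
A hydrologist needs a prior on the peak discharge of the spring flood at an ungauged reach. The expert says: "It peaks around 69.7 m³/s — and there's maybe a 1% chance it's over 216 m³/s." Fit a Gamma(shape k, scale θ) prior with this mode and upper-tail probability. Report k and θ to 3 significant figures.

Gamma(k,θ) with k>1 has mode (k−1)θ, so θ = 69.7/(k−1).
Need P(X < 216) = 0.99 with θ tied to k this way. Start at k = 2, θ = 69.7: P(X<216) ≈ 0.815.
Too low — raise k to concentrate. Iterating converges to k ≈ 4.49.
Then θ = 69.7/(4.49−1) ≈ 20.

k ≈ 4.49, θ ≈ 20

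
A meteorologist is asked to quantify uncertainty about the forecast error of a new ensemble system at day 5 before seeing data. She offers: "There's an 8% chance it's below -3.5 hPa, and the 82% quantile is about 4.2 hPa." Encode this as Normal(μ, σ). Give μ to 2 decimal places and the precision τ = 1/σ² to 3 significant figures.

The p-quantile of Normal(μ,σ) is μ + z_p·σ, with z_{0.08} = -1.405 and z_{0.82} = 0.9154.
Eliminate σ: μ = (z₂·x₁ − z₁·x₂)/(z₂ − z₁) = (0.9154·-3.5 − (-1.405)·4.2)/2.32 = 1.16.
Then σ = (x₂ − x₁)/(z₂ − z₁) = (4.2 − -3.5)/2.32 = 3.32.
Precision τ = 1/σ² = 1/3.318² = 0.0908.

μ = 1.16, τ = 0.0908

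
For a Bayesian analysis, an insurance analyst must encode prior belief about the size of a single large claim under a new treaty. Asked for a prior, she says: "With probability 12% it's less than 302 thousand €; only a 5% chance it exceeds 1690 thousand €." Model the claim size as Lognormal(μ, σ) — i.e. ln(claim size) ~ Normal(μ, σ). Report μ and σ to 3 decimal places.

μ ≈ 6.428, σ ≈ 0.611

If T ~ Lognormal(μ,σ) then ln T ~ Normal(μ,σ), so the p-quantile of ln T is μ + z_p·σ.
ln(302) = 5.71 and ln(1690) = 7.432; z_{0.12} = -1.175, z_{0.95} = 1.645.
σ = (7.432 − 5.71)/(1.645 − (-1.175)) = 0.611.
μ = 5.71 − (-1.175)·0.611 = 6.428.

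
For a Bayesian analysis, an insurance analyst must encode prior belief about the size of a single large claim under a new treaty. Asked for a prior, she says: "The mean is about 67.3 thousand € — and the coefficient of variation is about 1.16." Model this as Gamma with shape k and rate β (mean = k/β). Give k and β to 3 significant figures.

For Gamma(k, rate β): mean = k/β, variance = k/β², so CV = 1/√k.
CV = 1.16, hence k = 1/CV² = 0.743.
Then β = k/mean = 0.743/67.3 = 0.011.

k ≈ 0.743, β ≈ 0.011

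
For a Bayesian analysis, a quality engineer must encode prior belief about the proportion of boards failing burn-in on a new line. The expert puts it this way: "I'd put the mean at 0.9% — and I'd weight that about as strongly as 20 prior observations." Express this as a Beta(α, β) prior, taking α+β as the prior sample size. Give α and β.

Under the effective-sample-size interpretation, Beta(α, β) has prior mean α/(α+β) and prior sample size α+β.
So α+β = 20 and α/(α+β) = 0.009, giving α = 0.009·20 = 0.18 and β = 20 − 0.18 = 19.82.

α = 0.18, β = 19.82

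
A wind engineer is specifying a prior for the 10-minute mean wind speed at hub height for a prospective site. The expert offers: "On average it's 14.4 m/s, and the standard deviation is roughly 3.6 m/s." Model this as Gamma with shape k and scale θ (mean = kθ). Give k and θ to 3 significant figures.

k ≈ 16, θ ≈ 0.9

For Gamma(k, scale θ): mean = kθ, variance = kθ², so CV = 1/√k.
CV = SD/mean = 3.6/14.4 = 0.25, hence k = 1/CV² = 16.
Then θ = mean/k = 14.4/16 = 0.9.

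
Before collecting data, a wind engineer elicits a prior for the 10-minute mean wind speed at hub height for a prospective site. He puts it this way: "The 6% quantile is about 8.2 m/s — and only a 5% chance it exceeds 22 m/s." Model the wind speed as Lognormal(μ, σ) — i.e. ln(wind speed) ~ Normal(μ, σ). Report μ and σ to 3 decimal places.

μ ≈ 2.584, σ ≈ 0.308

If T ~ Lognormal(μ,σ) then ln T ~ Normal(μ,σ), so the p-quantile of ln T is μ + z_p·σ.
ln(8.2) = 2.104 and ln(22) = 3.091; z_{0.06} = -1.555, z_{0.95} = 1.645.
σ = (3.091 − 2.104)/(1.645 − (-1.555)) = 0.308.
μ = 2.104 − (-1.555)·0.308 = 2.584.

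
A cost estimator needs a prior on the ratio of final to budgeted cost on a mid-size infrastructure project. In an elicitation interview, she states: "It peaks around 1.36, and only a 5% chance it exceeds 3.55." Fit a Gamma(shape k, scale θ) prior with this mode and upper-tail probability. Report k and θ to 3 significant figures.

k ≈ 3.93, θ ≈ 0.463

Gamma(k,θ) with k>1 has mode (k−1)θ, so θ = 1.36/(k−1).
Need P(X < 3.55) = 0.95 with θ tied to k this way. Start at k = 2, θ = 1.36: P(X<3.55) ≈ 0.735.
Too low — raise k to concentrate. Iterating converges to k ≈ 3.93.
Then θ = 1.36/(3.93−1) ≈ 0.463.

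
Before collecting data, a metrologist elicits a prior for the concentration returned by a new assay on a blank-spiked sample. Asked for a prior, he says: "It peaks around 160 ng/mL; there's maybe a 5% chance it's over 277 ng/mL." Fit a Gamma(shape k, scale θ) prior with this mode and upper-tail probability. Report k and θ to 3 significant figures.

k ≈ 10.3, θ ≈ 17.3

Gamma(k,θ) with k>1 has mode (k−1)θ, so θ = 160/(k−1).
Need P(X < 277) = 0.95 with θ tied to k this way. Start at k = 2, θ = 160: P(X<277) ≈ 0.516.
Too low — raise k to concentrate. Iterating converges to k ≈ 10.3.
Then θ = 160/(10.3−1) ≈ 17.3.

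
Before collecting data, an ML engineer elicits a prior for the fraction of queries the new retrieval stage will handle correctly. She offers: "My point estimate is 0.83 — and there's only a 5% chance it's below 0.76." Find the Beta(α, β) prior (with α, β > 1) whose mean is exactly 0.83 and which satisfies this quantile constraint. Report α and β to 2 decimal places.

α ≈ 72.15, β ≈ 14.78

With mean 0.83 fixed, write α = 0.83s, β = 0.17s where s = α+β.
Need P(θ < 0.76) = 0.05 under Beta(0.83s, 0.17s). Normal approximation: (q−m)/√(m(1−m)/s) ≈ z_{0.05} = -1.64, so s ≈ 0.83·0.17·(-1.64)²/(0.76−0.83)² = 77.9.
At s = 77.9: P(θ<0.76) ≈ 0.059. Adjusting to match 0.05 gives s ≈ 86.93.
So α = 0.83·86.93 ≈ 72.15, β = 0.17·86.93 ≈ 14.78.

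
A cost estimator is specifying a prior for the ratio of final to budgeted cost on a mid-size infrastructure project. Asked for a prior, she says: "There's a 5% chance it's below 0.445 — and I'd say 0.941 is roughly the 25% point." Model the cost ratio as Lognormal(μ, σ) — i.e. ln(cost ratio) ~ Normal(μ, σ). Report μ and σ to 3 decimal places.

μ ≈ 0.460, σ ≈ 0.772

If T ~ Lognormal(μ,σ) then ln T ~ Normal(μ,σ), so the p-quantile of ln T is μ + z_p·σ.
ln(0.445) = -0.8097 and ln(0.941) = -0.06081; z_{0.05} = -1.645, z_{0.25} = -0.6745.
σ = (-0.06081 − -0.8097)/(-0.6745 − (-1.645)) = 0.772.
μ = -0.8097 − (-1.645)·0.772 = 0.460.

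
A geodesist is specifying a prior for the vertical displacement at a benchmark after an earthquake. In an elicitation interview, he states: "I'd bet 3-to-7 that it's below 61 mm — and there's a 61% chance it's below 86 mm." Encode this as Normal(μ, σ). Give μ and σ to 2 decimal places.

The p-quantile of Normal(μ,σ) is μ + z_p·σ, with z_{0.3} = -0.5244 and z_{0.61} = 0.2793.
Eliminate σ: μ = (z₂·x₁ − z₁·x₂)/(z₂ − z₁) = (0.2793·61 − (-0.5244)·86)/0.8037 = 77.31.
Then σ = (x₂ − x₁)/(z₂ − z₁) = (86 − 61)/0.8037 = 31.11.

μ = 77.31, σ = 31.11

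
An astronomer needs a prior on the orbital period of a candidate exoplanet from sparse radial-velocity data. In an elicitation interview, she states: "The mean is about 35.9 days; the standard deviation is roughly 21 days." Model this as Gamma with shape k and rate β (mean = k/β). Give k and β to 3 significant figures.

For Gamma(k, rate β): mean = k/β, variance = k/β², so CV = 1/√k.
CV = SD/mean = 21/35.9 = 0.585, hence k = 1/CV² = 2.92.
Then β = k/mean = 2.92/35.9 = 0.0814.

k ≈ 2.92, β ≈ 0.0814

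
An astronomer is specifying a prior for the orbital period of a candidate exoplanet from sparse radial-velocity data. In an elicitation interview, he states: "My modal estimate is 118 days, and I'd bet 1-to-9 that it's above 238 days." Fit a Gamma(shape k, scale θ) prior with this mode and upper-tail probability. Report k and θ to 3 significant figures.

k ≈ 4.9, θ ≈ 30.3

Gamma(k,θ) with k>1 has mode (k−1)θ, so θ = 118/(k−1).
Need P(X < 238) = 0.9 with θ tied to k this way. Start at k = 2, θ = 118: P(X<238) ≈ 0.599.
Too low — raise k to concentrate. Iterating converges to k ≈ 4.9.
Then θ = 118/(4.9−1) ≈ 30.3.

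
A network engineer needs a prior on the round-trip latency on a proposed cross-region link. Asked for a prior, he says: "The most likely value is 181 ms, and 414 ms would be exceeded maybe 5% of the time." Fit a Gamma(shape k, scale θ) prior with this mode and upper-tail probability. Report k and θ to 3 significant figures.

k ≈ 5, θ ≈ 45.2

Gamma(k,θ) with k>1 has mode (k−1)θ, so θ = 181/(k−1).
Need P(X < 414) = 0.95 with θ tied to k this way. Start at k = 2, θ = 181: P(X<414) ≈ 0.666.
Too low — raise k to concentrate. Iterating converges to k ≈ 5.
Then θ = 181/(5−1) ≈ 45.2.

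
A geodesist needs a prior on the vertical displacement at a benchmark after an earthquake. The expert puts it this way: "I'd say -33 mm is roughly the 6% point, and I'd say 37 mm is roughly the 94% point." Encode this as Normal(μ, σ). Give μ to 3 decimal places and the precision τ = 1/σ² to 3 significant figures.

μ = 2.000, τ = 0.00197

For Normal(μ,σ), the p-quantile is μ + z_p·σ. Here z_{0.06} = -1.555, z_{0.94} = 1.555.
So -33 = μ − 1.555σ and 37 = μ + 1.555σ.
Subtracting: σ = (37 − -33)/(1.555 − (-1.555)) = 22.511.
Then μ = -33 − (-1.555)·22.511 = 2.000.
Precision τ = 1/σ² = 1/22.51² = 0.00197.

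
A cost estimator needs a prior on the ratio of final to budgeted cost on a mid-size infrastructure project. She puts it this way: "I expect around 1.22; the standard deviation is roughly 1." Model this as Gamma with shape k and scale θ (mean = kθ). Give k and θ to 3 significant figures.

k ≈ 1.49, θ ≈ 0.82

For Gamma(k, scale θ): mean = kθ, variance = kθ², so CV = 1/√k.
CV = SD/mean = 1/1.22 = 0.8197, hence k = 1/CV² = 1.49.
Then θ = mean/k = 1.22/1.49 = 0.82.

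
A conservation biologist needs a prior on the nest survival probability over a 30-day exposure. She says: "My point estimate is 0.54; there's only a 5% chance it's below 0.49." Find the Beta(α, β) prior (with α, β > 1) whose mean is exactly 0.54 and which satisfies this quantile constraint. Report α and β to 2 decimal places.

α ≈ 145.68, β ≈ 124.10

With mean 0.54 fixed, write α = 0.54s, β = 0.46s where s = α+β.
Need P(θ < 0.49) = 0.05 under Beta(0.54s, 0.46s). Normal approximation: (q−m)/√(m(1−m)/s) ≈ z_{0.05} = -1.64, so s ≈ 0.54·0.46·(-1.64)²/(0.49−0.54)² = 268.8.
At s = 268.8: P(θ<0.49) ≈ 0.050. Adjusting to match 0.05 gives s ≈ 269.79.
So α = 0.54·269.79 ≈ 145.68, β = 0.46·269.79 ≈ 124.10.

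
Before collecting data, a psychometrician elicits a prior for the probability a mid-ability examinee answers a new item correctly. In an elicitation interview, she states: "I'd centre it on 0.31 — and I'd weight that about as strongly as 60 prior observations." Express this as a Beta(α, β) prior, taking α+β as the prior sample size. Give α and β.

α = 18.6, β = 41.4

Under the effective-sample-size interpretation, Beta(α, β) has prior mean α/(α+β) and prior sample size α+β.
So α+β = 60 and α/(α+β) = 0.31, giving α = 0.31·60 = 18.6 and β = 60 − 18.6 = 41.4.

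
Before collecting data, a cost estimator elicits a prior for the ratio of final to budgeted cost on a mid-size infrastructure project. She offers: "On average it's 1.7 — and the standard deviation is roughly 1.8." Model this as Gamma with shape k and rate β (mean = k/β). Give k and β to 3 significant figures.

k ≈ 0.892, β ≈ 0.525

For Gamma(k, rate β): mean = k/β, variance = k/β², so CV = 1/√k.
CV = SD/mean = 1.8/1.7 = 1.059, hence k = 1/CV² = 0.892.
Then β = k/mean = 0.892/1.7 = 0.525.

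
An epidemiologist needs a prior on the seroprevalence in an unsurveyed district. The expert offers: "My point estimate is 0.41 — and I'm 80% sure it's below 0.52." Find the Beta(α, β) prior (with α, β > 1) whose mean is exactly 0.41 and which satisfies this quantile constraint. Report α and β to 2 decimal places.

With mean 0.41 fixed, write α = 0.41s, β = 0.59s where s = α+β.
Need P(θ < 0.52) = 0.8 under Beta(0.41s, 0.59s). Normal approximation: (q−m)/√(m(1−m)/s) ≈ z_{0.8} = 0.842, so s ≈ 0.41·0.59·(0.842)²/(0.52−0.41)² = 14.2.
At s = 14.2: P(θ<0.52) ≈ 0.802. Adjusting to match 0.8 gives s ≈ 13.96.
So α = 0.41·13.96 ≈ 5.72, β = 0.59·13.96 ≈ 8.23.

α ≈ 5.72, β ≈ 8.23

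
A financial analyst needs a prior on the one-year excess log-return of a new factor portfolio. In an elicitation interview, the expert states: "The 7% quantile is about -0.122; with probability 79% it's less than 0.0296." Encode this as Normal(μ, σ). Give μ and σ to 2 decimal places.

For Normal(μ,σ), the p-quantile is μ + z_p·σ. Here z_{0.07} = -1.476, z_{0.79} = 0.8064.
So -0.122 = μ − 1.476σ and 0.0296 = μ + 0.8064σ.
Subtracting: σ = (0.0296 − -0.122)/(0.8064 − (-1.476)) = 0.07.
Then μ = -0.122 − (-1.476)·0.07 = -0.02.

μ = -0.02, σ = 0.07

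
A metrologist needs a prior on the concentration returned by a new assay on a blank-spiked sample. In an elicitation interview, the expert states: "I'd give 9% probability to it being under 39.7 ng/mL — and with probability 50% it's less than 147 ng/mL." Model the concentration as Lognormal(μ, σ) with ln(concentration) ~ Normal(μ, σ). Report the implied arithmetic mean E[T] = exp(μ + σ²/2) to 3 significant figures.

E[T] ≈ 237 ng/mL

If T ~ Lognormal(μ,σ) then ln T ~ Normal(μ,σ), so the p-quantile of ln T is μ + z_p·σ.
ln(39.7) = 3.681 and ln(147) = 4.99; z_{0.09} = -1.341, z_{0.5} = 0.
σ = (4.99 − 3.681)/(0 − (-1.341)) = 0.976.
μ = 3.681 − (-1.341)·0.976 = 4.990.
E[T] = exp(μ + σ²/2) = exp(4.990 + 0.4767) = 237 ng/mL.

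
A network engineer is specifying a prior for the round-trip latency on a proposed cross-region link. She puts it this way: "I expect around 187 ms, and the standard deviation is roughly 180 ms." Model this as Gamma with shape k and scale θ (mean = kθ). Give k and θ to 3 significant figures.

For Gamma(k, scale θ): mean = kθ, variance = kθ², so CV = 1/√k.
CV = SD/mean = 180/187 = 0.9626, hence k = 1/CV² = 1.08.
Then θ = mean/k = 187/1.08 = 173.

k ≈ 1.08, θ ≈ 173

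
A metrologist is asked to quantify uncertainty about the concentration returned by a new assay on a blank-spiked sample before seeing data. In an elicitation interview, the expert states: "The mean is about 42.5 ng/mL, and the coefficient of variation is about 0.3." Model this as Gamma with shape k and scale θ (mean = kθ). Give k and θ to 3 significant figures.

k ≈ 11.1, θ ≈ 3.83

For Gamma(k, scale θ): mean = kθ, variance = kθ², so CV = 1/√k.
CV = 0.3, hence k = 1/CV² = 11.1.
Then θ = mean/k = 42.5/11.1 = 3.83.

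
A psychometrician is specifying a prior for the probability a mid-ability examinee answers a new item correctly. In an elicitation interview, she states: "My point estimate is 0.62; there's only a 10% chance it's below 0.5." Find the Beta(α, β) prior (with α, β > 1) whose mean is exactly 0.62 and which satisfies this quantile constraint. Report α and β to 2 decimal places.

α ≈ 16.97, β ≈ 10.40

With mean 0.62 fixed, write α = 0.62s, β = 0.38s where s = α+β.
Need P(θ < 0.5) = 0.1 under Beta(0.62s, 0.38s). Normal approximation: (q−m)/√(m(1−m)/s) ≈ z_{0.1} = -1.28, so s ≈ 0.62·0.38·(-1.28)²/(0.5−0.62)² = 26.9.
At s = 26.9: P(θ<0.5) ≈ 0.102. Adjusting to match 0.1 gives s ≈ 27.37.
So α = 0.62·27.37 ≈ 16.97, β = 0.38·27.37 ≈ 10.40.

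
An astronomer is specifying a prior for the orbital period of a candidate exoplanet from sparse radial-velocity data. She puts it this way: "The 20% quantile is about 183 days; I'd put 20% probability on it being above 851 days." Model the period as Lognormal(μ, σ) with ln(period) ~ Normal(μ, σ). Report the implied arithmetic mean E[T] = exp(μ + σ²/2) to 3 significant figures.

E[T] ≈ 599 days

If T ~ Lognormal(μ,σ) then ln T ~ Normal(μ,σ), so the p-quantile of ln T is μ + z_p·σ.
ln(183) = 5.209 and ln(851) = 6.746; z_{0.2} = -0.8416, z_{0.8} = 0.8416.
σ = (6.746 − 5.209)/(0.8416 − (-0.8416)) = 0.913.
μ = 5.209 − (-0.8416)·0.913 = 5.978.
E[T] = exp(μ + σ²/2) = exp(5.978 + 0.4169) = 599 days.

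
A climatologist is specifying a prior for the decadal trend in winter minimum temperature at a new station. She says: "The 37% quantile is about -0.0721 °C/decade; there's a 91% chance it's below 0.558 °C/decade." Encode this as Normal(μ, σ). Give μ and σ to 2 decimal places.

μ = 0.05, σ = 0.38

For Normal(μ,σ), the p-quantile is μ + z_p·σ. Here z_{0.37} = -0.3319, z_{0.91} = 1.341.
So -0.0721 = μ − 0.3319σ and 0.558 = μ + 1.341σ.
Subtracting: σ = (0.558 − -0.0721)/(1.341 − (-0.3319)) = 0.38.
Then μ = -0.0721 − (-0.3319)·0.38 = 0.05.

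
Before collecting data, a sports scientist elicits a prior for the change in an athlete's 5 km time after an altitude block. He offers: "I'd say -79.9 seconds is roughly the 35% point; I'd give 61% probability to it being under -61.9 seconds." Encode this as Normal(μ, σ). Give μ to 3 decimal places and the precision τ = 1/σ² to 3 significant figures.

The p-quantile of Normal(μ,σ) is μ + z_p·σ, with z_{0.35} = -0.3853 and z_{0.61} = 0.2793.
Eliminate σ: μ = (z₂·x₁ − z₁·x₂)/(z₂ − z₁) = (0.2793·-79.9 − (-0.3853)·-61.9)/0.6646 = -69.465.
Then σ = (x₂ − x₁)/(z₂ − z₁) = (-61.9 − -79.9)/0.6646 = 27.082.
Precision τ = 1/σ² = 1/27.08² = 0.00136.

μ = -69.465, τ = 0.00136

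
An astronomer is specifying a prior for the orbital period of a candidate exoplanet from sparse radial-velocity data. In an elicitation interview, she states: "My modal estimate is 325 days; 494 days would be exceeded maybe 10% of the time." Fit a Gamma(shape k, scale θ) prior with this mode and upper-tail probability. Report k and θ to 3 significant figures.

k ≈ 11.6, θ ≈ 30.6

Gamma(k,θ) with k>1 has mode (k−1)θ, so θ = 325/(k−1).
Need P(X < 494) = 0.9 with θ tied to k this way. Start at k = 2, θ = 325: P(X<494) ≈ 0.449.
Too low — raise k to concentrate. Iterating converges to k ≈ 11.6.
Then θ = 325/(11.6−1) ≈ 30.6.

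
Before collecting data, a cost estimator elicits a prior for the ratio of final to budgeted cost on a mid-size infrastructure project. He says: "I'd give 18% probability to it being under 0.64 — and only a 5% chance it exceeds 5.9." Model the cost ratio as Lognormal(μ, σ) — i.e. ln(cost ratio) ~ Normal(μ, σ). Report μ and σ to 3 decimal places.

μ ≈ 0.348, σ ≈ 0.868

If T ~ Lognormal(μ,σ) then ln T ~ Normal(μ,σ), so the p-quantile of ln T is μ + z_p·σ.
ln(0.64) = -0.4463 and ln(5.9) = 1.775; z_{0.18} = -0.9154, z_{0.95} = 1.645.
σ = (1.775 − -0.4463)/(1.645 − (-0.9154)) = 0.868.
μ = -0.4463 − (-0.9154)·0.868 = 0.348.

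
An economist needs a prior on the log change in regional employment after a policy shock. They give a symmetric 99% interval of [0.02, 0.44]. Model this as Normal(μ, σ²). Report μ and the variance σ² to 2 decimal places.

A symmetric 99% interval runs μ ± z·σ with z = 2.576.
Half-width = 0.21, so σ = 0.21/2.576 = 0.082 and σ² = 0.01.
μ is the interval midpoint, 0.23.

μ = 0.23, σ² = 0.01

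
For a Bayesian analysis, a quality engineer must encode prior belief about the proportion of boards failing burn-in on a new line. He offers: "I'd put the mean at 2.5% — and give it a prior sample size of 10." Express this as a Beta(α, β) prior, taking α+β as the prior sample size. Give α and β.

α = 0.25, β = 9.75

Under the effective-sample-size interpretation, Beta(α, β) has prior mean α/(α+β) and prior sample size α+β.
So α+β = 10 and α/(α+β) = 0.025, giving α = 0.025·10 = 0.25 and β = 10 − 0.25 = 9.75.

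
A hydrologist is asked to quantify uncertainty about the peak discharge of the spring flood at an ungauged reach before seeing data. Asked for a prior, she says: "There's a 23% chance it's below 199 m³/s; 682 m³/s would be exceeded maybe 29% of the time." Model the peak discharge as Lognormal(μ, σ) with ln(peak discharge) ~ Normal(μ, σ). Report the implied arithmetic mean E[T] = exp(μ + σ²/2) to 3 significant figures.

E[T] ≈ 634 m³/s

If T ~ Lognormal(μ,σ) then ln T ~ Normal(μ,σ), so the p-quantile of ln T is μ + z_p·σ.
ln(199) = 5.293 and ln(682) = 6.525; z_{0.23} = -0.7388, z_{0.71} = 0.5534.
σ = (6.525 − 5.293)/(0.5534 − (-0.7388)) = 0.953.
μ = 5.293 − (-0.7388)·0.953 = 5.998.
E[T] = exp(μ + σ²/2) = exp(5.998 + 0.4543) = 634 m³/s.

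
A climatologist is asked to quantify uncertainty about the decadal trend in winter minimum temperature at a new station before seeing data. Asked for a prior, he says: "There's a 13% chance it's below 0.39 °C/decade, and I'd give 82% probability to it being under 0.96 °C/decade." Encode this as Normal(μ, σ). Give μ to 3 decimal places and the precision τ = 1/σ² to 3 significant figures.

The p-quantile of Normal(μ,σ) is μ + z_p·σ, with z_{0.13} = -1.126 and z_{0.82} = 0.9154.
Eliminate σ: μ = (z₂·x₁ − z₁·x₂)/(z₂ − z₁) = (0.9154·0.39 − (-1.126)·0.96)/2.042 = 0.704.
Then σ = (x₂ − x₁)/(z₂ − z₁) = (0.96 − 0.39)/2.042 = 0.279.
Precision τ = 1/σ² = 1/0.2792² = 12.8.

μ = 0.704, τ = 12.8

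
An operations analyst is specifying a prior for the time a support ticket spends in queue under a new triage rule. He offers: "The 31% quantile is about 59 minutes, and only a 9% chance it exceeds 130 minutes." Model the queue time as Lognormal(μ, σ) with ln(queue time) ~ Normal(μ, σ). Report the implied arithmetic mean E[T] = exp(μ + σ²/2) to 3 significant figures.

If T ~ Lognormal(μ,σ) then ln T ~ Normal(μ,σ), so the p-quantile of ln T is μ + z_p·σ.
ln(59) = 4.078 and ln(130) = 4.868; z_{0.31} = -0.4959, z_{0.91} = 1.341.
σ = (4.868 − 4.078)/(1.341 − (-0.4959)) = 0.430.
μ = 4.078 − (-0.4959)·0.430 = 4.291.
E[T] = exp(μ + σ²/2) = exp(4.291 + 0.0925) = 80.1 minutes.

E[T] ≈ 80.1 minutes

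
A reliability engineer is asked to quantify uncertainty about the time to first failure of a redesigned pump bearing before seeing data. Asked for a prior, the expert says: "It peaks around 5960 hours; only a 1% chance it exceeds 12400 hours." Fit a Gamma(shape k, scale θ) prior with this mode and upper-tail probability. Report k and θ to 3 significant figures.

Gamma(k,θ) with k>1 has mode (k−1)θ, so θ = 5960/(k−1).
Need P(X < 12400) = 0.99 with θ tied to k this way. Start at k = 2, θ = 5960: P(X<12400) ≈ 0.615.
Too low — raise k to concentrate. Iterating converges to k ≈ 10.1.
Then θ = 5960/(10.1−1) ≈ 656.

k ≈ 10.1, θ ≈ 656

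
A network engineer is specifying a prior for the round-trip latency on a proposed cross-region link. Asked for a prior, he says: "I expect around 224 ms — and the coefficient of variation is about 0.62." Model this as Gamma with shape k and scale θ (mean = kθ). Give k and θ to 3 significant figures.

For Gamma(k, scale θ): mean = kθ, variance = kθ², so CV = 1/√k.
CV = 0.62, hence k = 1/CV² = 2.6.
Then θ = mean/k = 224/2.6 = 86.1.

k ≈ 2.6, θ ≈ 86.1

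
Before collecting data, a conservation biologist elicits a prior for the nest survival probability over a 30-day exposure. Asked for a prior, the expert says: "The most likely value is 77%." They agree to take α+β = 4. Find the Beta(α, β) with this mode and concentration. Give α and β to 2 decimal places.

α = 2.54, β = 1.46

For α,β > 1 the Beta mode is (α−1)/(α+β−2). With α+β = 4, the mode is (α−1)/2.
Set (α−1)/2 = 0.77 → α = 1 + 0.77·2 = 2.54.
β = 4 − α = 1.46.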